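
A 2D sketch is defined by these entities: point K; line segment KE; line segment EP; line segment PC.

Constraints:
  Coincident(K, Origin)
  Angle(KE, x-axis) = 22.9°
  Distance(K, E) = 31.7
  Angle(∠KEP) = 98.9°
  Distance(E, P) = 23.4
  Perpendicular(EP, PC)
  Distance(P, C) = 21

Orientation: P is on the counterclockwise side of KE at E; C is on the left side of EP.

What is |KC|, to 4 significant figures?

30.13

K is at the origin; KE runs at 22.9° with length 31.7, so E = 31.7·(cos 22.9°, sin 22.9°) = (29.20, 12.34). ∠KEP = 98.9°, so EP runs at 22.9° + (180° − 98.9°) = 104.0° from the x-axis; with |EP| = 23.4, P = E + 23.4·(cos 104.0°, sin 104.0°) = (23.54, 35.04). EP is perpendicular to PC; with |PC| = 21.0 on the left of EP, C = P + 21.0·(-0.9703, -0.2419) = (3.164, 29.96). Then |KC| = |C − K| = 30.13.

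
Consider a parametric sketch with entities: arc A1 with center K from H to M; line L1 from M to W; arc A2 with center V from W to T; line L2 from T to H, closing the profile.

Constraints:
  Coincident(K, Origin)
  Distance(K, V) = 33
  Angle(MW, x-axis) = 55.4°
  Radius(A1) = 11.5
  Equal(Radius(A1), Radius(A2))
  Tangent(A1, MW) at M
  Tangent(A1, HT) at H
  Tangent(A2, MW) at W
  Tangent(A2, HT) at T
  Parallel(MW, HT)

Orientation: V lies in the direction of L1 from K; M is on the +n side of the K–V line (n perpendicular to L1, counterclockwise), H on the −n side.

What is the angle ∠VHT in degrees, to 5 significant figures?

19.213°

The slot axis is L1's direction at 55.4°, so u = (cos 55.4°, sin 55.4°) = (0.56784, 0.82314) and n = (−sin 55.4°, cos 55.4°) = (-0.82314, 0.56784). K is at the origin and V lies 33.0 along u from K, so V = 33.0·u = (18.739, 27.164). Tangency of A1 to both parallel lines with radius 11.5 puts M and H at K ± 11.5·n: M = (-9.4661, 6.5302), H = (9.4661, -6.5302). Equal radii place W and T the same way about V: W = V + 11.5·n = (9.2728, 33.694), T = V − 11.5·n = (28.205, 20.633). Then cos ∠VHT = HV·HT / (|HV||HT|), giving 19.213°.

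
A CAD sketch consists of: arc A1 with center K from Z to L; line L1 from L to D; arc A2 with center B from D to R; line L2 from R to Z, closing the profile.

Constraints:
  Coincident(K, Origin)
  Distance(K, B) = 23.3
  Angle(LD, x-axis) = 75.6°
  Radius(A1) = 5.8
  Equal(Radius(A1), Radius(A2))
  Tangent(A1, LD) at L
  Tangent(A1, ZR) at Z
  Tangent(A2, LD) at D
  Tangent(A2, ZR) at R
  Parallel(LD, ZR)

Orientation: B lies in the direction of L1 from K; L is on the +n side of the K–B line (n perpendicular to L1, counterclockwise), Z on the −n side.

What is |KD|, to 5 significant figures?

24.011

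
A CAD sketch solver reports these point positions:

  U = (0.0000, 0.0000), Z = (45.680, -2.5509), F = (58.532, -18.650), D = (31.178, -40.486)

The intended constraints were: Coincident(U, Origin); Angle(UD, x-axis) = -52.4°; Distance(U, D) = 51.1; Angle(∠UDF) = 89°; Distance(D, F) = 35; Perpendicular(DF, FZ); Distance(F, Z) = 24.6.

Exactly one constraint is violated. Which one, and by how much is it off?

Distance(F, Z) = 24.6 — off by 4.00.

U = (0.00, 0.00) ✓; UD at -52.40° ✓; |UD| = 51.10 ✓; ∠UDF = 89.00° ✓; |DF| = 35.00 ✓; ∠(DF, FZ) = 90.00° ✓; |FZ| = 20.60 ✗.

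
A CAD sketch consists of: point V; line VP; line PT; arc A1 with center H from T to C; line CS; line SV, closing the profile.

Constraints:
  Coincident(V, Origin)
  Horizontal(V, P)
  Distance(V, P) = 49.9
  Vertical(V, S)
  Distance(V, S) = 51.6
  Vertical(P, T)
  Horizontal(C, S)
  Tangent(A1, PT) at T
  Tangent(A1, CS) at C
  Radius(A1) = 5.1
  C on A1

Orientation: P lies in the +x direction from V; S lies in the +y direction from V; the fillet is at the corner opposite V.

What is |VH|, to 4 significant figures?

64.57

V is at the origin; VP is horizontal with |VP| = 49.9 and P on the +x side, so P = (49.90, 0.000). V and S share the same x with |VS| = 51.6 and S on the +y side, so S = (0.000, 51.60). The virtual corner opposite V is at (49.90, 51.60). Tangency of A1 to PT means the radius HT is perpendicular to PT and since A1 is tangent to CS there, HC ⟂ CS, with radius 5.1, so the center H sits 5.1 in from both sides at H = (44.80, 46.50). Then |VH| = |H − V| = 64.57.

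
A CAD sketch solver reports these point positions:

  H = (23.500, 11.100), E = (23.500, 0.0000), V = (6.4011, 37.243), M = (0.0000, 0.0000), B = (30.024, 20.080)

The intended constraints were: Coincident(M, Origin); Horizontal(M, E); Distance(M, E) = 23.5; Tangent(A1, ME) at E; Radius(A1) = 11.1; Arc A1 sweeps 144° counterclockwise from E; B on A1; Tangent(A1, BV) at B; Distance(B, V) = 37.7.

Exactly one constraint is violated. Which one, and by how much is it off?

Distance(B, V) = 37.7 — off by 8.50.

M = (0.00, 0.00) ✓; M.y = 0.00, E.y = 0.00 ✓; |ME| = 23.50 ✓; ∠(HE, EM) = 90.00° ✓; |HE| = 11.10 ✓; bearing(H→B) − bearing(H→E) = 144.0° ✓; |HB| = 11.10 ✓; ∠(HB, BV) = 90.00° ✓; |BV| = 29.20 ✗.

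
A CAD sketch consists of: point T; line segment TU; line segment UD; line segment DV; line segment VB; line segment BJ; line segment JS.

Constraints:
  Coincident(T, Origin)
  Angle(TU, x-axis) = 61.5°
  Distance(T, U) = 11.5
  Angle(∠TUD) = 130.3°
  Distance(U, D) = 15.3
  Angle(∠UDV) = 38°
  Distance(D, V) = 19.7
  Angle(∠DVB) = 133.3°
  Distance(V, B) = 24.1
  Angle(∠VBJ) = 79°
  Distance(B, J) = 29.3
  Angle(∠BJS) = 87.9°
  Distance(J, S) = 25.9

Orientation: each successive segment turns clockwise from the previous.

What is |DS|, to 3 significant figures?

10.9

T is at the origin; TU runs at 61.5° with length 11.5, so U = (5.49, 10.1). ∠TUD = 130.3° gives UD at 11.8° from the x-axis; with |UD| = 15.3, D = (20.5, 13.2). ∠UDV = 38.0° gives DV at -130° from the x-axis; with |DV| = 19.7, V = (7.75, -1.81). ∠DVB = 133.3° gives VB at -177° from the x-axis; with |VB| = 24.1, B = (-16.3, -3.11). ∠VBJ = 79.0° gives BJ at 82.1° from the x-axis; with |BJ| = 29.3, J = (-12.3, 25.9). ∠BJS = 87.9° gives JS at -10.0° from the x-axis; with |JS| = 25.9, S = (13.2, 21.4). Then |DS| = |S − D| = 10.9.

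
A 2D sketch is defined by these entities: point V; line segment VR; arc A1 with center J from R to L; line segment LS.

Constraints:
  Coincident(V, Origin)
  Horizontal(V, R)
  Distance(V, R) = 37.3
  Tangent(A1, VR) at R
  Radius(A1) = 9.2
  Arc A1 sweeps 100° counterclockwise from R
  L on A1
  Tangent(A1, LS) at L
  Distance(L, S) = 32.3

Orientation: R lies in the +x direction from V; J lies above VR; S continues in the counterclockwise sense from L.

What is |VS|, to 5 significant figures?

58.958

On A1, R sits at bearing -90° from J; a 100° counterclockwise sweep puts L at bearing 10°, so L = J + 9.2·(cos 10°, sin 10°) = (46.360, 10.798). Tangency of A1 to LS means the radius JL is perpendicular to LS, so LS runs along (−sin 10°, cos 10°); with |LS| = 32.3, S = (40.751, 42.607). Then |VS| = |S − V| = 58.958.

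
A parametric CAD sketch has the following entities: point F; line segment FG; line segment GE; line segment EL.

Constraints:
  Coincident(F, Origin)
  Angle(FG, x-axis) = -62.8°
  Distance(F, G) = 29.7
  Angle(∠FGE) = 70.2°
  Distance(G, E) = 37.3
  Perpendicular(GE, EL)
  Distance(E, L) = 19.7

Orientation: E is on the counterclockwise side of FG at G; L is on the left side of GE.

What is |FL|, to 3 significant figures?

28.5

F is at the origin; FG runs at -62.8° with length 29.7, so G = 29.7·(cos -62.8°, sin -62.8°) = (13.6, -26.4). ∠FGE = 70.2°, so GE runs at -62.8° + (180° − 70.2°) = 47.0° from the x-axis; with |GE| = 37.3, E = G + 37.3·(cos 47.0°, sin 47.0°) = (39.0, 0.864). GE is perpendicular to EL; with |EL| = 19.7 on the left of GE, L = E + 19.7·(-0.731, 0.682) = (24.6, 14.3). Then |FL| = |L − F| = 28.5.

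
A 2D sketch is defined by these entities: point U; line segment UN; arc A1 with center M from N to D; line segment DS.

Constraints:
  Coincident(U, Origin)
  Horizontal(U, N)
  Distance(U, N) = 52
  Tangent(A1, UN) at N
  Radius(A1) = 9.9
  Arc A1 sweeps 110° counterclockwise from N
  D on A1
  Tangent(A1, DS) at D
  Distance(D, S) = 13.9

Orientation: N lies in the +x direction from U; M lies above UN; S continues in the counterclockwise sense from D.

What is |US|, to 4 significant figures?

62.39

U is at the origin; UN is horizontal with |UN| = 52.0 and N on the +x side, so N = (52.00, 0.000). Since A1 is tangent to UN there, MN ⟂ UN, so M = N + (0, 9.9) = (52.00, 9.900). On A1, N sits at bearing -90° from M; a 110° counterclockwise sweep puts D at bearing 20°, so D = M + 9.9·(cos 20°, sin 20°) = (61.30, 13.29). A1 meets DS tangentially, so MD is at right angles to DS, so DS runs along (−sin 20°, cos 20°); with |DS| = 13.9, S = (56.55, 26.35). Then |US| = |S − U| = 62.39.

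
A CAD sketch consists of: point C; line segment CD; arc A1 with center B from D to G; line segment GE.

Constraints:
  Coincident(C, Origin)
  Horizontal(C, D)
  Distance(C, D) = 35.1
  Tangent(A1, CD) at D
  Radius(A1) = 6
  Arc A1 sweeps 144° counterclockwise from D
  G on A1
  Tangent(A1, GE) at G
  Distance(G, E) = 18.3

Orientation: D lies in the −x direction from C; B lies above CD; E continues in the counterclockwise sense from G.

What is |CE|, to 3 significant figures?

51.2

On A1, D sits at bearing -90° from B; a 144° counterclockwise sweep puts G at bearing 54°, so G = B + 6.0·(cos 54°, sin 54°) = (-31.6, 10.9). Since A1 is tangent to GE there, BG ⟂ GE, so GE runs along (−sin 54°, cos 54°); with |GE| = 18.3, E = (-46.4, 21.6). Then |CE| = |E − C| = 51.2.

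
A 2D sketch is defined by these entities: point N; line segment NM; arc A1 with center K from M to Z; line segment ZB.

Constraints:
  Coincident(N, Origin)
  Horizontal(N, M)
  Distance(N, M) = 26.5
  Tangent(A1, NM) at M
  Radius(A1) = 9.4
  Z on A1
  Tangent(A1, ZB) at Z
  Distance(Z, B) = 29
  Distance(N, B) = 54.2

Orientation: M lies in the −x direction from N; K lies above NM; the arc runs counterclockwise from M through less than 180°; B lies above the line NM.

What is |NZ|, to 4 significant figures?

25.31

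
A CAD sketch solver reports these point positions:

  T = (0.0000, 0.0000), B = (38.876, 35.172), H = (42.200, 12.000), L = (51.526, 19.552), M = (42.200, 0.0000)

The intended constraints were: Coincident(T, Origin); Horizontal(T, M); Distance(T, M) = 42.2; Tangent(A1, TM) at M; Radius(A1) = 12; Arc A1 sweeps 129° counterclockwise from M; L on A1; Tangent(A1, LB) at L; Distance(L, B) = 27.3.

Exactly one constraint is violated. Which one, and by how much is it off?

Distance(L, B) = 27.3 — off by 7.20.

T = (0.00, 0.00) ✓; T.y = 0.00, M.y = 0.00 ✓; |TM| = 42.20 ✓; ∠(HM, MT) = 90.00° ✓; |HM| = 12.00 ✓; bearing(H→L) − bearing(H→M) = 129.0° ✓; |HL| = 12.00 ✓; ∠(HL, LB) = 90.00° ✓; |LB| = 20.10 ✗.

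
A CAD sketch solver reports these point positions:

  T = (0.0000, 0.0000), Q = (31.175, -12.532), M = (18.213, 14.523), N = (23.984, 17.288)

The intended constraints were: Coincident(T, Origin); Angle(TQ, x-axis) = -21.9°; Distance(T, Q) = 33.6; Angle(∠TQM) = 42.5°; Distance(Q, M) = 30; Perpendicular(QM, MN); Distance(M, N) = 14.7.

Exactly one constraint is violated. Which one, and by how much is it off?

Distance(M, N) = 14.7 — off by 8.30.

T = (0.00, 0.00) ✓; TQ at -21.90° ✓; |TQ| = 33.60 ✓; ∠TQM = 42.50° ✓; |QM| = 30.00 ✓; ∠(QM, MN) = 90.00° ✓; |MN| = 6.399 ✗.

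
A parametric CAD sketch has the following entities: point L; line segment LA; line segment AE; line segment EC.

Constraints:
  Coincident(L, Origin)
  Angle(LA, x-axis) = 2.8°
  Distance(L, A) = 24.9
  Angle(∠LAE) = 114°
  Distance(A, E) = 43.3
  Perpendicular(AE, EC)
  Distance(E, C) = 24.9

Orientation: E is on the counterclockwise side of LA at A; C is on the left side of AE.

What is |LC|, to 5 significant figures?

53.471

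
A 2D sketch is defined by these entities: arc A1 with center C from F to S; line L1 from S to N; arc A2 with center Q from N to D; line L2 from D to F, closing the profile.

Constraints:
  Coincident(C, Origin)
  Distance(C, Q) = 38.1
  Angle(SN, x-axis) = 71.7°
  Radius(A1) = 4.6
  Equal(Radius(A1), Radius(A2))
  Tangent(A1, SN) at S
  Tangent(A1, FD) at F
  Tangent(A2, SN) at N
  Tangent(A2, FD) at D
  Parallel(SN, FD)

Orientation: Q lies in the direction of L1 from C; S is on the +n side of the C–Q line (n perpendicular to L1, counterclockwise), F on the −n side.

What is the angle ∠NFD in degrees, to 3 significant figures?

13.6°

The slot axis is L1's direction at 71.7°, so u = (cos 71.7°, sin 71.7°) = (0.314, 0.949) and n = (−sin 71.7°, cos 71.7°) = (-0.949, 0.314). C is at the origin and Q lies 38.1 along u from C, so Q = 38.1·u = (12.0, 36.2). Tangency of A1 to both parallel lines with radius 4.6 puts S and F at C ± 4.6·n: S = (-4.37, 1.44), F = (4.37, -1.44). Equal radii place N and D the same way about Q: N = Q + 4.6·n = (7.60, 37.6), D = Q − 4.6·n = (16.3, 34.7). Then cos ∠NFD = FN·FD / (|FN||FD|), giving 13.6°.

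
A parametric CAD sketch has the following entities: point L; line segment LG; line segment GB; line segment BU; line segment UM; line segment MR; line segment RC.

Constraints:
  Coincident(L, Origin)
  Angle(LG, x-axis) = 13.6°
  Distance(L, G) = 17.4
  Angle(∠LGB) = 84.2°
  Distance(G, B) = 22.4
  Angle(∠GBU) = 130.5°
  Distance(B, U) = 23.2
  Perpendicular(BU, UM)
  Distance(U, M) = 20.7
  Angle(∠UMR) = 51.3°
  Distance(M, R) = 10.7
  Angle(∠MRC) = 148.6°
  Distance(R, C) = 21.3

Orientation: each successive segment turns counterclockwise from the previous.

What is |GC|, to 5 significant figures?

31.966

∠UMR = 51.3° gives MR at 17.600° from the x-axis; with |MR| = 10.7, R = (-9.4256, 17.495). ∠MRC = 148.6° gives RC at 49.000° from the x-axis; with |RC| = 21.3, C = (4.5485, 33.570). Then |GC| = |C − G| = 31.966.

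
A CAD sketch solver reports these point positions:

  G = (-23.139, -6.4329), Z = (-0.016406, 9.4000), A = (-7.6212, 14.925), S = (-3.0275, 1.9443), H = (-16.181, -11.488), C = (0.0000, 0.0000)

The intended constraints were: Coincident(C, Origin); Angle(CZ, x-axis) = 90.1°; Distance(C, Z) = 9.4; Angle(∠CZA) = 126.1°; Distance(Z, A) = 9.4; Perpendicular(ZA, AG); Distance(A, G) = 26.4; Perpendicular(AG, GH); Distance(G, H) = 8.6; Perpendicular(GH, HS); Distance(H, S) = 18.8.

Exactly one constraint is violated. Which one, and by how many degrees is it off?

Perpendicular(GH, HS) — off by 8.40°.

C = (0.00, 0.00) ✓; CZ at 90.10° ✓; |CZ| = 9.400 ✓; ∠CZA = 126.1° ✓; |ZA| = 9.400 ✓; ∠(ZA, AG) = 90.00° ✓; |AG| = 26.40 ✓; ∠(AG, GH) = 90.00° ✓; |GH| = 8.600 ✓; ∠(GH, HS) = 81.60° ✗; |HS| = 18.80 ✓.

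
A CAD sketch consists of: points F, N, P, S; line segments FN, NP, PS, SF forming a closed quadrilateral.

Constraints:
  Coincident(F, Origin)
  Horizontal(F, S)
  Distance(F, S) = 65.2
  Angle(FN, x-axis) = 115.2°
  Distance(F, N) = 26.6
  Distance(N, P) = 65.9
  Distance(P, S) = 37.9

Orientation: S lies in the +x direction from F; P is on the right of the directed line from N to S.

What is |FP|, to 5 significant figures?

41.759

F is at the origin; FS is horizontal with |FS| = 65.2 and S in +x, so S = (65.2, 0). FN runs at 115.2° with |FN| = 26.6, so N = (-11.326, 24.068). P is determined by |NP| = 65.9 and |PS| = 37.9 together: it lies at the intersection of circle(N, 65.9) and circle(S, 37.9). With |NS| = 80.221, the foot of the radical line on NS is 58.226 from N and the perpendicular offset is √(65.9² − 58.226²) = 30.864. Taking the right-of-NS solution: P = (34.957, -22.843).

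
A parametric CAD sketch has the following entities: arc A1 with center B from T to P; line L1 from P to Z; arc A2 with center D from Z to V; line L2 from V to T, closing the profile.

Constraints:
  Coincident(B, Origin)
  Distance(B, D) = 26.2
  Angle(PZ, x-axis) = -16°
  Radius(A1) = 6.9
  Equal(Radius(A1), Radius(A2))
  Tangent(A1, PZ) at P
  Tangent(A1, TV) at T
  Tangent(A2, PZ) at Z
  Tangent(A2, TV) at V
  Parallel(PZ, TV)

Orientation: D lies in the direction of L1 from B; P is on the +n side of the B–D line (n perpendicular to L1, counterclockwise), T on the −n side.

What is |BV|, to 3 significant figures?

27.1

The slot axis is L1's direction at -16.0°, so u = (cos -16.0°, sin -16.0°) = (0.961, -0.276) and n = (−sin -16.0°, cos -16.0°) = (0.276, 0.961). B is at the origin and D lies 26.2 along u from B, so D = 26.2·u = (25.2, -7.22). Tangency of A1 to both parallel lines with radius 6.9 puts P and T at B ± 6.9·n: P = (1.90, 6.63), T = (-1.90, -6.63). Equal radii place Z and V the same way about D: Z = D + 6.9·n = (27.1, -0.589), V = D − 6.9·n = (23.3, -13.9). Then |BV| = |V − B| = 27.1.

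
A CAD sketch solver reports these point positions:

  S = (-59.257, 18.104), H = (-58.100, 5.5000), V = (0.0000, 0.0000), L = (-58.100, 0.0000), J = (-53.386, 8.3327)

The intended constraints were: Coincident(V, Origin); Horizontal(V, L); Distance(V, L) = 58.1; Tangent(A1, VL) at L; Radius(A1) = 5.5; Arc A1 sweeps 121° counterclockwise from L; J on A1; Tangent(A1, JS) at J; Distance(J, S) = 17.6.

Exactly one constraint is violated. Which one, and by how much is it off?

Distance(J, S) = 17.6 — off by 6.20.

V = (0.00, 0.00) ✓; V.y = 0.00, L.y = 0.00 ✓; |VL| = 58.10 ✓; ∠(HL, LV) = 90.00° ✓; |HL| = 5.500 ✓; bearing(H→J) − bearing(H→L) = 121.0° ✓; |HJ| = 5.500 ✓; ∠(HJ, JS) = 90.00° ✓; |JS| = 11.40 ✗.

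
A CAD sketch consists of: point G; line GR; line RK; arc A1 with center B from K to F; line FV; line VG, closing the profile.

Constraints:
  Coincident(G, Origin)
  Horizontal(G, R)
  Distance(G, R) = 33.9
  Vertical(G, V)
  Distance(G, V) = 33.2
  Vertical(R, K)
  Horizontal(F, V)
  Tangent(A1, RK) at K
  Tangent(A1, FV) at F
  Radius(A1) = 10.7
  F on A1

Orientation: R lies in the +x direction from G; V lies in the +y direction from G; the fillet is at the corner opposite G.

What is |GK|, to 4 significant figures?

40.69

G is at the origin; GR is horizontal with |GR| = 33.9 and R on the +x side, so R = (33.90, 0.000). GV is vertical with |GV| = 33.2 and V on the +y side, so V = (0.000, 33.20). The virtual corner opposite G is at (33.90, 33.20). A1 meets RK tangentially, so BK is at right angles to RK and A1 meets FV tangentially, so BF is at right angles to FV, with radius 10.7, so the center B sits 10.7 in from both sides at B = (23.20, 22.50). That places the tangent points at K = (33.90, 22.50) on RK and F = (23.20, 33.20) on FV. Then |GK| = |K − G| = 40.69.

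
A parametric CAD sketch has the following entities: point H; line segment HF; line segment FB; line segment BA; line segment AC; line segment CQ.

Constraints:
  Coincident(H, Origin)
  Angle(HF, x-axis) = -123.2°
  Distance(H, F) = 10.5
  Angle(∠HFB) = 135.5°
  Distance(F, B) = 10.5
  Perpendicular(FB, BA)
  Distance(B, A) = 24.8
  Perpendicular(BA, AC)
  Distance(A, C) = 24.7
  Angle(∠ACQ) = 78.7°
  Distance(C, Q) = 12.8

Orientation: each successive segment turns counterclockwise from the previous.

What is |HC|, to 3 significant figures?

18.7

H is at the origin; HF runs at -123.2° with length 10.5, so F = (-5.75, -8.79). ∠HFB = 135.5° gives FB at -78.7° from the x-axis; with |FB| = 10.5, B = (-3.69, -19.1). The perpendicularity gives BA at right angles to FB, so BA runs at 11.3°; with |BA| = 24.8, A = (20.6, -14.2). BA is perpendicular to AC, so AC runs at 101°; with |AC| = 24.7, C = (15.8, 10.0). Then |HC| = |C − H| = 18.7.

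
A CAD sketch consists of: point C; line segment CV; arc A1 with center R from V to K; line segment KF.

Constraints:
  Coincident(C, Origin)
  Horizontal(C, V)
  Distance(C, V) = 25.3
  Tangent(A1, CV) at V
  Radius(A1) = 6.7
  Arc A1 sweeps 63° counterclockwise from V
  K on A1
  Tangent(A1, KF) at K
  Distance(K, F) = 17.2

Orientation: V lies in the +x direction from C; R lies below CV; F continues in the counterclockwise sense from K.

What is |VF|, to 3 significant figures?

23.5

On A1, V sits at bearing 90° from R; a 63° counterclockwise sweep puts K at bearing 153°, so K = R + 6.7·(cos 153°, sin 153°) = (19.3, -3.66). Tangency of A1 to KF means the radius RK is perpendicular to KF, so KF runs along (−sin 153°, cos 153°); with |KF| = 17.2, F = (11.5, -19.0). Then |VF| = |F − V| = 23.5.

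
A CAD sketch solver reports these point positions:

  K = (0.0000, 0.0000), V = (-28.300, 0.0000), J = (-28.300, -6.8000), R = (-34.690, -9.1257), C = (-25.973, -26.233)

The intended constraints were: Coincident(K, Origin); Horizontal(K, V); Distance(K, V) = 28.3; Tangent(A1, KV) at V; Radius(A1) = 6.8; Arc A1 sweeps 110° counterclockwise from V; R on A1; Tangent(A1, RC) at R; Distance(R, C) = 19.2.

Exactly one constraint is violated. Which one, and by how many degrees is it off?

Tangent(A1, RC) at R — off by 7.00°.

K = (0.00, 0.00) ✓; K.y = 0.00, V.y = 0.00 ✓; |KV| = 28.30 ✓; ∠(JV, VK) = 90.00° ✓; |JV| = 6.800 ✓; bearing(J→R) − bearing(J→V) = 110.0° ✓; |JR| = 6.800 ✓; ∠(JR, RC) = 83.00° ✗; |RC| = 19.20 ✓.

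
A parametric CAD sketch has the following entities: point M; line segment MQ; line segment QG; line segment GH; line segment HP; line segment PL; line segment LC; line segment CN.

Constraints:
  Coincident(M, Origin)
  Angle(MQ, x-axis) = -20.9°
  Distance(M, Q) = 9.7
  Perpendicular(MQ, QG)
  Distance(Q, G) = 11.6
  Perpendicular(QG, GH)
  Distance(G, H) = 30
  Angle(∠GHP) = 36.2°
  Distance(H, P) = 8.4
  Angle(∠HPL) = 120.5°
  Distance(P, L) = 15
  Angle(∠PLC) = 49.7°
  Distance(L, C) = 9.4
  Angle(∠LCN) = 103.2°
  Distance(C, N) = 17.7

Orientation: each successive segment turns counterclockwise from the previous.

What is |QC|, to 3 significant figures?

24.5

M is at the origin; MQ runs at -20.9° with length 9.7, so Q = (9.06, -3.46). MQ ⟂ QG, so QG runs at 69.1°; with |QG| = 11.6, G = (13.2, 7.38). QG is perpendicular to GH, so GH runs at 159°; with |GH| = 30.0, H = (-14.8, 18.1). ∠GHP = 36.2° gives HP at -57.1° from the x-axis; with |HP| = 8.4, P = (-10.3, 11.0). ∠HPL = 120.5° gives PL at 2.40° from the x-axis; with |PL| = 15.0, L = (4.72, 11.7). ∠PLC = 49.7° gives LC at 133° from the x-axis; with |LC| = 9.4, C = (-1.65, 18.6). Then |QC| = |C − Q| = 24.5.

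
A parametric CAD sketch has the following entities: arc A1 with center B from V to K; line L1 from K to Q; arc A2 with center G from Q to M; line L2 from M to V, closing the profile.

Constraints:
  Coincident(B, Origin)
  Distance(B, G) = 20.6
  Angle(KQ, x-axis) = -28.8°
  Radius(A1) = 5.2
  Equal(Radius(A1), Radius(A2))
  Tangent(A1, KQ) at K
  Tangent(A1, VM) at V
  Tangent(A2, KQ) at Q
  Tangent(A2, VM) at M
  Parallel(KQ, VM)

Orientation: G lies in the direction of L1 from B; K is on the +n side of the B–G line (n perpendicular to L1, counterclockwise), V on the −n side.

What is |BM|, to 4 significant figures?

21.25

The slot axis is L1's direction at -28.8°, so u = (cos -28.8°, sin -28.8°) = (0.8763, -0.4818) and n = (−sin -28.8°, cos -28.8°) = (0.4818, 0.8763). B is at the origin and G lies 20.6 along u from B, so G = 20.6·u = (18.05, -9.924). Tangency of A1 to both parallel lines with radius 5.2 puts K and V at B ± 5.2·n: K = (2.505, 4.557), V = (-2.505, -4.557). Equal radii place Q and M the same way about G: Q = G + 5.2·n = (20.56, -5.367), M = G − 5.2·n = (15.55, -14.48). Then |BM| = |M − B| = 21.25.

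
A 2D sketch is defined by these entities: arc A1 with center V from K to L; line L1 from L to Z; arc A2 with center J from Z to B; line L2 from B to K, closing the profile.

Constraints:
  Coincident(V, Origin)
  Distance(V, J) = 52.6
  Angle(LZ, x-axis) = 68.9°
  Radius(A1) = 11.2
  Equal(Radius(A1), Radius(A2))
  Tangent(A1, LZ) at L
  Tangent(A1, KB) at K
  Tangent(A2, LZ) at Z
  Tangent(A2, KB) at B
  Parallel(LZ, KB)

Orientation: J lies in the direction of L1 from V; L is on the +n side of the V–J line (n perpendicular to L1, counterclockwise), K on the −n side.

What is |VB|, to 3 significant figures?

53.8

The slot axis is L1's direction at 68.9°, so u = (cos 68.9°, sin 68.9°) = (0.360, 0.933) and n = (−sin 68.9°, cos 68.9°) = (-0.933, 0.360). V is at the origin and J lies 52.6 along u from V, so J = 52.6·u = (18.9, 49.1). Tangency of A1 to both parallel lines with radius 11.2 puts L and K at V ± 11.2·n: L = (-10.4, 4.03), K = (10.4, -4.03). Equal radii place Z and B the same way about J: Z = J + 11.2·n = (8.49, 53.1), B = J − 11.2·n = (29.4, 45.0). Then |VB| = |B − V| = 53.8.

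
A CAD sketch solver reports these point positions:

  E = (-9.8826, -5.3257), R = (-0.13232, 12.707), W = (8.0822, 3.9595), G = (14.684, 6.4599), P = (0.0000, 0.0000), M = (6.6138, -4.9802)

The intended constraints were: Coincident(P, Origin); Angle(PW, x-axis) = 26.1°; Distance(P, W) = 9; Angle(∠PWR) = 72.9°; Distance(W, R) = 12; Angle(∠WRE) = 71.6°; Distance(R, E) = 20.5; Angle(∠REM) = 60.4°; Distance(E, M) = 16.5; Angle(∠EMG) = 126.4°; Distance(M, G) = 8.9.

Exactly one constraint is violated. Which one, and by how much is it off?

Distance(M, G) = 8.9 — off by 5.10.

P = (0.00, 0.00) ✓; PW at 26.10° ✓; |PW| = 9.000 ✓; ∠PWR = 72.90° ✓; |WR| = 12.00 ✓; ∠WRE = 71.60° ✓; |RE| = 20.50 ✓; ∠REM = 60.40° ✓; |EM| = 16.50 ✓; ∠EMG = 126.4° ✓; |MG| = 14.00 ✗.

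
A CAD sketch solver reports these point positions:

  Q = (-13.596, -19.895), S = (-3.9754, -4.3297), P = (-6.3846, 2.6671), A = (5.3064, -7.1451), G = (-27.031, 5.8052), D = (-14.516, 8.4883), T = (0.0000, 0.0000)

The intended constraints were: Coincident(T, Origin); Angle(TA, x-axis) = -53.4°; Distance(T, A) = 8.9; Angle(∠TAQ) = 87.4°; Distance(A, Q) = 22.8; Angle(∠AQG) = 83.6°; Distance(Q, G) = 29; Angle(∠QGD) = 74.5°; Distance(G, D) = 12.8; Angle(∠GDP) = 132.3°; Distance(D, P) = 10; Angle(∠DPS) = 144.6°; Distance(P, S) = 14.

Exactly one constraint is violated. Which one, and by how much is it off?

Distance(P, S) = 14 — off by 6.60.

T = (0.00, 0.00) ✓; TA at -53.40° ✓; |TA| = 8.900 ✓; ∠TAQ = 87.40° ✓; |AQ| = 22.80 ✓; ∠AQG = 83.60° ✓; |QG| = 29.00 ✓; ∠QGD = 74.50° ✓; |GD| = 12.80 ✓; ∠GDP = 132.3° ✓; |DP| = 10.00 ✓; ∠DPS = 144.6° ✓; |PS| = 7.400 ✗.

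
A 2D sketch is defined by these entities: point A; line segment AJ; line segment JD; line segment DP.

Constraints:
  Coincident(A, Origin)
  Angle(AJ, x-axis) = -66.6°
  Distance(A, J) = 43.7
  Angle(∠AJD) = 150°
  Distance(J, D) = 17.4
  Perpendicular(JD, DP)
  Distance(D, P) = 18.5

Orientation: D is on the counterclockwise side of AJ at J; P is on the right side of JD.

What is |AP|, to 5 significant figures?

68.412

A is at the origin; AJ runs at -66.6° with length 43.7, so J = 43.7·(cos -66.6°, sin -66.6°) = (17.355, -40.106). ∠AJD = 150.0°, so JD runs at -66.6° + (180° − 150.0°) = -36.600° from the x-axis; with |JD| = 17.4, D = J + 17.4·(cos -36.600°, sin -36.600°) = (31.324, -50.480). JD ⟂ DP; with |DP| = 18.5 on the right of JD, P = D + 18.5·(-0.59622, -0.80282) = (20.294, -65.332). Then |AP| = |P − A| = 68.412.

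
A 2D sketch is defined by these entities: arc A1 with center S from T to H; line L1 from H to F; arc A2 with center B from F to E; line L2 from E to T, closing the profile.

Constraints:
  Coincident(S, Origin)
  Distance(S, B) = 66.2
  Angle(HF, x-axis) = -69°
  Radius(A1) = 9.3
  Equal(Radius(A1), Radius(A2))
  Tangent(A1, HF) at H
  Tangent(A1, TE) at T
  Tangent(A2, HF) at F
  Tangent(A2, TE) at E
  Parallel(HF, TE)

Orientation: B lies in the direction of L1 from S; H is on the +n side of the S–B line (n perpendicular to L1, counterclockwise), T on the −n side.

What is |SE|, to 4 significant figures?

66.85

The slot axis is L1's direction at -69.0°, so u = (cos -69.0°, sin -69.0°) = (0.3584, -0.9336) and n = (−sin -69.0°, cos -69.0°) = (0.9336, 0.3584). S is at the origin and B lies 66.2 along u from S, so B = 66.2·u = (23.72, -61.80). Tangency of A1 to both parallel lines with radius 9.3 puts H and T at S ± 9.3·n: H = (8.682, 3.333), T = (-8.682, -3.333). Equal radii place F and E the same way about B: F = B + 9.3·n = (32.41, -58.47), E = B − 9.3·n = (15.04, -65.14). Then |SE| = |E − S| = 66.85.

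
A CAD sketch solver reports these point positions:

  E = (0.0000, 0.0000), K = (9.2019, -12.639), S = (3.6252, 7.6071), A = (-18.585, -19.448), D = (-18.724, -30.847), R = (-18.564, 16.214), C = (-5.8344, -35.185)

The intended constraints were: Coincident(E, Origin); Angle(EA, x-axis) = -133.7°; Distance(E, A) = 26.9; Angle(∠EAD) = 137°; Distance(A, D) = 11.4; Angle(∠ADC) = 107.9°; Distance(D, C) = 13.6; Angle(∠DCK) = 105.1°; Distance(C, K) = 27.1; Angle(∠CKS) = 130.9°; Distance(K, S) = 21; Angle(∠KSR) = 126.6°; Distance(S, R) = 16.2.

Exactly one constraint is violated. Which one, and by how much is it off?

Distance(S, R) = 16.2 — off by 7.60.

E = (0.00, 0.00) ✓; EA at -133.7° ✓; |EA| = 26.90 ✓; ∠EAD = 137.0° ✓; |AD| = 11.40 ✓; ∠ADC = 107.9° ✓; |DC| = 13.60 ✓; ∠DCK = 105.1° ✓; |CK| = 27.10 ✓; ∠CKS = 130.9° ✓; |KS| = 21.00 ✓; ∠KSR = 126.6° ✓; |SR| = 23.80 ✗.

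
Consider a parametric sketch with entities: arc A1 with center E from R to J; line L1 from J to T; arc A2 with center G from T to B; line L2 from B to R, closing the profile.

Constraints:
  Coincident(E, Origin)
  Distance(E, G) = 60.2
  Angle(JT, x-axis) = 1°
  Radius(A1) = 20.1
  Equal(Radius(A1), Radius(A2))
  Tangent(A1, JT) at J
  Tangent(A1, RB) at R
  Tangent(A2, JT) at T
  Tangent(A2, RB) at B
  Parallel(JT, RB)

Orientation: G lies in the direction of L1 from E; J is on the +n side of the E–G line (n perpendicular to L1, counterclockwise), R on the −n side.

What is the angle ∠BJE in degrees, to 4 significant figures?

56.27°

The slot axis is L1's direction at 1.0°, so u = (cos 1.0°, sin 1.0°) = (0.9998, 0.01745) and n = (−sin 1.0°, cos 1.0°) = (-0.01745, 0.9998). E is at the origin and G lies 60.2 along u from E, so G = 60.2·u = (60.19, 1.051). Tangency of A1 to both parallel lines with radius 20.1 puts J and R at E ± 20.1·n: J = (-0.3508, 20.10), R = (0.3508, -20.10). Equal radii place T and B the same way about G: T = G + 20.1·n = (59.84, 21.15), B = G − 20.1·n = (60.54, -19.05). Then cos ∠BJE = JB·JE / (|JB||JE|), giving 56.27°.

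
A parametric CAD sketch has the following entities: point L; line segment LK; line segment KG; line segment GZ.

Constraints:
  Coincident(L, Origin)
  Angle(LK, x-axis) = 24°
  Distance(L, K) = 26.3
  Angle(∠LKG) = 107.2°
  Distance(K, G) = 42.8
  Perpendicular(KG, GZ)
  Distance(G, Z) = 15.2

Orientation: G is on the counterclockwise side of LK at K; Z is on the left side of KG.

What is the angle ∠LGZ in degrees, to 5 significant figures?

63.584°

L is at the origin; LK runs at 24.0° with length 26.3, so K = 26.3·(cos 24.0°, sin 24.0°) = (24.026, 10.697). ∠LKG = 107.2°, so KG runs at 24.0° + (180° − 107.2°) = 96.800° from the x-axis; with |KG| = 42.8, G = K + 42.8·(cos 96.800°, sin 96.800°) = (18.959, 53.196). KG ⟂ GZ; with |GZ| = 15.2 on the left of KG, Z = G + 15.2·(-0.99297, -0.11840) = (3.8655, 51.396). Then cos ∠LGZ = GL·GZ / (|GL||GZ|), giving 63.584°.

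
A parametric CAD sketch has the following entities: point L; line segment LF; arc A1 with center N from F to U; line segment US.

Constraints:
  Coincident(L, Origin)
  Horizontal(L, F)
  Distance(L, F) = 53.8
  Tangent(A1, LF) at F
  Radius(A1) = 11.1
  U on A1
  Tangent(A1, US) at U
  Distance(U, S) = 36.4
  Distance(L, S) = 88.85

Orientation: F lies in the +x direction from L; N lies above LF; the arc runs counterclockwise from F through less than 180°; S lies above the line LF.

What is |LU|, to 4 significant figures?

64.03

Checks: |NU| = 11.10 ✓; ∠(NU, US) = 90.00° ✓; |US| = 36.40 ✓; |LS| = 88.85 ✓.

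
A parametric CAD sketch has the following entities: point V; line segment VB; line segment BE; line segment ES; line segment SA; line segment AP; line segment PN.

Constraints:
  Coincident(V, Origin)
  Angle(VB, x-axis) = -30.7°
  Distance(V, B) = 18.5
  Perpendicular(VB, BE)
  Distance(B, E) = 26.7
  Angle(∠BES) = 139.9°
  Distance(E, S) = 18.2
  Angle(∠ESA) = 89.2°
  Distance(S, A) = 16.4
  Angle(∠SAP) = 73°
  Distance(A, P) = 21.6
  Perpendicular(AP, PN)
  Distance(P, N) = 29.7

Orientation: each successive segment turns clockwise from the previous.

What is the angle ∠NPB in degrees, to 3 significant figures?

130°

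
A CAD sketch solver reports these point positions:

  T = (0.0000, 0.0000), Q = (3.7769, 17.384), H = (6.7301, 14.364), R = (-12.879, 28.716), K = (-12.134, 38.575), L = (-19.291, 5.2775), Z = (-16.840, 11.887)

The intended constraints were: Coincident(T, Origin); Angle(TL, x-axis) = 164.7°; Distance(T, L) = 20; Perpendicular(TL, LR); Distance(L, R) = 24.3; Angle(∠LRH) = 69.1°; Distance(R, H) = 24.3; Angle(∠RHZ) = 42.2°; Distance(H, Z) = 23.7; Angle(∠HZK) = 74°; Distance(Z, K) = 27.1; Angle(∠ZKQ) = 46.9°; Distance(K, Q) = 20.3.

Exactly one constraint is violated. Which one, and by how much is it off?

Distance(K, Q) = 20.3 — off by 6.20.

T = (0.00, 0.00) ✓; TL at 164.7° ✓; |TL| = 20.00 ✓; ∠(TL, LR) = 90.00° ✓; |LR| = 24.30 ✓; ∠LRH = 69.10° ✓; |RH| = 24.30 ✓; ∠RHZ = 42.20° ✓; |HZ| = 23.70 ✓; ∠HZK = 74.00° ✓; |ZK| = 27.10 ✓; ∠ZKQ = 46.90° ✓; |KQ| = 26.50 ✗.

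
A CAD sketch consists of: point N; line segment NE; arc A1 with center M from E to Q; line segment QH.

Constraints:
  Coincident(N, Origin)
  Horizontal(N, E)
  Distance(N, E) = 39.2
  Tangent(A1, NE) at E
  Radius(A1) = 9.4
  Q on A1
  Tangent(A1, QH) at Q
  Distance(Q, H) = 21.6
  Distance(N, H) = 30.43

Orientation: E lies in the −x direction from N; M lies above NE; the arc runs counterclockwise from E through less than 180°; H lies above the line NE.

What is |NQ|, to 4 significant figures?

31.49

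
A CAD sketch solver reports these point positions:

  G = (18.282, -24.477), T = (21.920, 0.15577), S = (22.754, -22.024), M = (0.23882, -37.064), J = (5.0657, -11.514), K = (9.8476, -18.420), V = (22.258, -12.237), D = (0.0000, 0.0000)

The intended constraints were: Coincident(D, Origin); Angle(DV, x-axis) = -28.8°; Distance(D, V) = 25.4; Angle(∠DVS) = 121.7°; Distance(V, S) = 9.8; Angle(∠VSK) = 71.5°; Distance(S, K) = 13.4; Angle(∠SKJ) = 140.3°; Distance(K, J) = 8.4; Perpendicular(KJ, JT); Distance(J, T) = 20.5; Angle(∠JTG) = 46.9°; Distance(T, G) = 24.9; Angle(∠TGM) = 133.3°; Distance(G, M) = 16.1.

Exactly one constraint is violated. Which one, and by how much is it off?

Distance(G, M) = 16.1 — off by 5.90.

D = (0.00, 0.00) ✓; DV at -28.80° ✓; |DV| = 25.40 ✓; ∠DVS = 121.7° ✓; |VS| = 9.800 ✓; ∠VSK = 71.50° ✓; |SK| = 13.40 ✓; ∠SKJ = 140.3° ✓; |KJ| = 8.400 ✓; ∠(KJ, JT) = 90.00° ✓; |JT| = 20.50 ✓; ∠JTG = 46.90° ✓; |TG| = 24.90 ✓; ∠TGM = 133.3° ✓; |GM| = 22.00 ✗.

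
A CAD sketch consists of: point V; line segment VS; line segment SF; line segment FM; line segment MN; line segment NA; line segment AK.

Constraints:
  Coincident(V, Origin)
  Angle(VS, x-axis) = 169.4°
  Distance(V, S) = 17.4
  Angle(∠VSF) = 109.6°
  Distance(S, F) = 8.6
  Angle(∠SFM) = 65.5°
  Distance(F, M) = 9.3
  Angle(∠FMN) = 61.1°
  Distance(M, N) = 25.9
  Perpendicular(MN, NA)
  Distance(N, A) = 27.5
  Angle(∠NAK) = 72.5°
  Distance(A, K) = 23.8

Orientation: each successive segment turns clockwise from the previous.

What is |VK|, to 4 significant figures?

33.72

V is at the origin; VS runs at 169.4° with length 17.4, so S = (-17.10, 3.201). ∠VSF = 109.6° gives SF at 99.00° from the x-axis; with |SF| = 8.6, F = (-18.45, 11.69). ∠SFM = 65.5° gives FM at -15.50° from the x-axis; with |FM| = 9.3, M = (-9.487, 9.210). ∠FMN = 61.1° gives MN at -134.4° from the x-axis; with |MN| = 25.9, N = (-27.61, -9.295). MN is perpendicular to NA, so NA runs at 135.6°; with |NA| = 27.5, A = (-47.26, 9.945). ∠NAK = 72.5° gives AK at 28.10° from the x-axis; with |AK| = 23.8, K = (-26.26, 21.16). Then |VK| = |K − V| = 33.72.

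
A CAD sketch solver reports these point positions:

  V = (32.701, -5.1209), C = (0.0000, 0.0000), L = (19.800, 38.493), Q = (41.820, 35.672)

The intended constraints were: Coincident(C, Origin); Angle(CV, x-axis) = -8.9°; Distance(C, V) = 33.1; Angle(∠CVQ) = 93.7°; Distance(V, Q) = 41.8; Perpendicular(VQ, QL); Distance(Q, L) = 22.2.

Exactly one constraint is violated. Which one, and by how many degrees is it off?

Perpendicular(VQ, QL) — off by 5.30°.

C = (0.00, 0.00) ✓; CV at -8.900° ✓; |CV| = 33.10 ✓; ∠CVQ = 93.70° ✓; |VQ| = 41.80 ✓; ∠(VQ, QL) = 95.30° ✗; |QL| = 22.20 ✓.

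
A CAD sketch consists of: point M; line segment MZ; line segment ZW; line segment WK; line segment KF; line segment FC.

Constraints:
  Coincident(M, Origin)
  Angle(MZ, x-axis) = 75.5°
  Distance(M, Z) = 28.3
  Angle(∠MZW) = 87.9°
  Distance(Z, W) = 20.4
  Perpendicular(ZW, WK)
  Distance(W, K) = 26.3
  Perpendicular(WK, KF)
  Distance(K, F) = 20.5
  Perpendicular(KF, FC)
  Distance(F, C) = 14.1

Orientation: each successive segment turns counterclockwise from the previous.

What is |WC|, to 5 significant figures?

23.856

The perpendicularity gives KF at right angles to WK, so KF runs at -12.400°; with |KF| = 20.5, F = (1.5359, 1.6906). KF is perpendicular to FC, so FC runs at 77.600°; with |FC| = 14.1, C = (4.5637, 15.462). Then |WC| = |C − W| = 23.856.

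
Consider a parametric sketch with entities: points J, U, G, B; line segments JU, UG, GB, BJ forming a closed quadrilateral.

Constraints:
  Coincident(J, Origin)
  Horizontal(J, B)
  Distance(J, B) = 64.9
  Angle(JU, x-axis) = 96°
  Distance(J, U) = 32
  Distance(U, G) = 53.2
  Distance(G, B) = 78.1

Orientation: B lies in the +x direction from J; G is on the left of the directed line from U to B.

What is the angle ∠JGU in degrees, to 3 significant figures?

17.8°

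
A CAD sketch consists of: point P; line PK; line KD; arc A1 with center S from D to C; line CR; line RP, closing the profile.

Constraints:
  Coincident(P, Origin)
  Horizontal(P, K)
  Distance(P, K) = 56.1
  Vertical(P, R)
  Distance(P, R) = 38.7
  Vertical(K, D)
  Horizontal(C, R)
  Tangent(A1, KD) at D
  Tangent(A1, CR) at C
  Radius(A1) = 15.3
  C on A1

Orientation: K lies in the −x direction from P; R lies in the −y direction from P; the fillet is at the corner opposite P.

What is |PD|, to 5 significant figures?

60.785

The virtual corner opposite P is at (-56.100, -38.700). Tangency of A1 to KD means the radius SD is perpendicular to KD and since A1 is tangent to CR there, SC ⟂ CR, with radius 15.3, so the center S sits 15.3 in from both sides at S = (-40.800, -23.400). That places the tangent points at D = (-56.100, -23.400) on KD and C = (-40.800, -38.700) on CR. Then |PD| = |D − P| = 60.785.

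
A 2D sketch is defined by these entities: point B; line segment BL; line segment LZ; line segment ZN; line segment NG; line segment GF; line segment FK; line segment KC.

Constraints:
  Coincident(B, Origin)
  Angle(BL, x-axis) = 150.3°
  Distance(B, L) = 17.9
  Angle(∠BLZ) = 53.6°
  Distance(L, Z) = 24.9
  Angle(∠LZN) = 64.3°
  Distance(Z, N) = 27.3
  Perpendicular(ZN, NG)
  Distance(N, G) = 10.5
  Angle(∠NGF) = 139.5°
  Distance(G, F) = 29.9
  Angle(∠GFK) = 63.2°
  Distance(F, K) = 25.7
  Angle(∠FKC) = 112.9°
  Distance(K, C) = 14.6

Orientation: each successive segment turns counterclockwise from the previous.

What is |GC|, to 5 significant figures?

22.264

B is at the origin; BL runs at 150.3° with length 17.9, so L = (-15.549, 8.8687). ∠BLZ = 53.6° gives LZ at -83.300° from the x-axis; with |LZ| = 24.9, Z = (-12.643, -15.861). ∠LZN = 64.3° gives ZN at 32.400° from the x-axis; with |ZN| = 27.3, N = (10.407, -1.2332). ZN is perpendicular to NG, so NG runs at 122.40°; with |NG| = 10.5, G = (4.7806, 7.6323). ∠NGF = 139.5° gives GF at 162.90° from the x-axis; with |GF| = 29.9, F = (-23.798, 16.424). ∠GFK = 63.2° gives FK at -80.300° from the x-axis; with |FK| = 25.7, K = (-19.467, -8.9085). ∠FKC = 112.9° gives KC at -13.200° from the x-axis; with |KC| = 14.6, C = (-5.2532, -12.242). Then |GC| = |C − G| = 22.264.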